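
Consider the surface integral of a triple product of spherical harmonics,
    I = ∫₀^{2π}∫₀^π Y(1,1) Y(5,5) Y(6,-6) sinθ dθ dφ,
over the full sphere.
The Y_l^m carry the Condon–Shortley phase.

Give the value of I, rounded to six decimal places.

0.331940

Checks pass: Σm=0; 12 even; l₃=6∈[4,6].
(2·1+1)(2·5+1)(2·6+1) = 429
Δ: 0! 2! 10! / 13! → 1/858
sum: t=0:+1/14400 = 1/14400
3j²(1 5 6; 0 0 0) = Δ·Π!·Σ² = 6/143  (sign +1)
sum: t=0:+1/7257600 = 1/7257600
3j²(1 5 6; 1 5 -6) = Δ·Π!·Σ² = 1/13  (sign +1)
combine: 4πI² = 429·6/143·1/13 = 18/13
take √, sign +1: I = 0.33194004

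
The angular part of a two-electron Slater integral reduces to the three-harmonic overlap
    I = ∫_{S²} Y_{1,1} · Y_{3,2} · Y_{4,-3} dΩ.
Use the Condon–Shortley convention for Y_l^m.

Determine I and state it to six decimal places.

-0.282095

m-sum 0 ✓  L=8 even ✓  2≤4≤4 ✓
Π(2lᵢ+1) = 3×7×9 = 189
triangle coeff Δ(1,3,4) = 1/252
Σ_t [0,0]: t=0:+1/36 = 1/36
(3j)²=4/63 [(1 3 4; 0 0 0)], sign=+1
Σ_t [0,0]: t=0:+1/240 = 1/240
(3j)²=1/12 [(1 3 4; 1 2 -3)], sign=-1
⇒ 4πI² = 1/1
I = (-1)√(1/1/(4π)) = -0.28209479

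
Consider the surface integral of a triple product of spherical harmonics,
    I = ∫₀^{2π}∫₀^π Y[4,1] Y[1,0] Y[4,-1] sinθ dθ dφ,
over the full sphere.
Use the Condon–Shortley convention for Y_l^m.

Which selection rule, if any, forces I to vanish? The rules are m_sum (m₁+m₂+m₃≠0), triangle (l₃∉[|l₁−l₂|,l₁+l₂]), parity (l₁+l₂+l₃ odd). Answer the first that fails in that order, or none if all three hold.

Σmᵢ = 0  ✓
l₃∈[|l₁−l₂|,l₁+l₂]=[3,5], have l₃=4  ✓
Σlᵢ = 9 ⇒ odd  ✗

parity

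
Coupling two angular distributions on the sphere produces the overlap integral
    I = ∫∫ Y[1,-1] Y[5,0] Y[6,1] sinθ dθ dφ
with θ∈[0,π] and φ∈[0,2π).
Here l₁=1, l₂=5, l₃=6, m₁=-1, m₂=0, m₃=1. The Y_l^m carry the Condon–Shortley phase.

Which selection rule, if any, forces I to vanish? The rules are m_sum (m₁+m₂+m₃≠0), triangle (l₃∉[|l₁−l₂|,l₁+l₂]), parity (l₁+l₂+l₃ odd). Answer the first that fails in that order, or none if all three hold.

none

m₁+m₂+m₃ = -1 + 0 + 1 = 0  ✓
triangle: |1−5|=4 ≤ l₃=6 ≤ 1+5=6  ✓
parity: l₁+l₂+l₃ = 12 is even  ✓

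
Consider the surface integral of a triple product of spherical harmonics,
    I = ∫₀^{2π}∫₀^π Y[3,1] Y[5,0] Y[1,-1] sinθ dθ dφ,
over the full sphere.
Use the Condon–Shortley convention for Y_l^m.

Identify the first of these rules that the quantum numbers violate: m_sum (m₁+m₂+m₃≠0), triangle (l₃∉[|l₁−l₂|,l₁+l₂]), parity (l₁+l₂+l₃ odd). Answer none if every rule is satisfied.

Σmᵢ = 0  ✓
l₃∈[|l₁−l₂|,l₁+l₂]=[2,8], have l₃=1  ✗
Σlᵢ = 9 ⇒ odd

triangle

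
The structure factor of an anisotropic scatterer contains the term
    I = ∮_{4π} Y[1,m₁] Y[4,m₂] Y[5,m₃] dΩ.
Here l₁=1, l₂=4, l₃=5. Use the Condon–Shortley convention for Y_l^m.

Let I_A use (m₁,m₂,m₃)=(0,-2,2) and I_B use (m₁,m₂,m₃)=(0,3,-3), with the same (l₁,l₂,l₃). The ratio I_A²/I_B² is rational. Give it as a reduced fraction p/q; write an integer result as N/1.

Same 1,4,5: normalisation and zero-m 3j drop out of the ratio.
A: Δ: 0! 2! 8! / 11! → 1/495; sum: t=0:+1/1440 = 1/1440; 3j²(1 4 5; 0 -2 2) = Δ·Π!·Σ² = 7/165  (sign -1)
B: Δ: 0! 2! 8! / 11! → 1/495; sum: t=0:+1/5040 = 1/5040; 3j²(1 4 5; 0 3 -3) = Δ·Π!·Σ² = 16/495  (sign +1)
I_A²/I_B² = (7/165)/(16/495) = 21/16

21/16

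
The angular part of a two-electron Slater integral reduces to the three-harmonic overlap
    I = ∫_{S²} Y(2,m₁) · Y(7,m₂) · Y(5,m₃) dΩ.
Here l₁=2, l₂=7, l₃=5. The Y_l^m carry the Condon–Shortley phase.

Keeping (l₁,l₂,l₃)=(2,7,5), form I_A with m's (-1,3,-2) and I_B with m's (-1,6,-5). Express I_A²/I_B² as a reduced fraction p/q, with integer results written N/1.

240/143

Same 2,7,5: normalisation and zero-m 3j drop out of the ratio.
A: Δ: 4! 0! 10! / 15! → 1/15015; sum: t=3:−1/181440 = -1/181440; 3j²(2 7 5; -1 3 -2) = Δ·Π!·Σ² = 32/1001  (sign +1)
B: Δ: 4! 0! 10! / 15! → 1/15015; sum: t=3:−1/21772800 = -1/21772800; 3j²(2 7 5; -1 6 -5) = Δ·Π!·Σ² = 2/105  (sign -1)
I_A²/I_B² = (32/1001)/(2/105) = 240/143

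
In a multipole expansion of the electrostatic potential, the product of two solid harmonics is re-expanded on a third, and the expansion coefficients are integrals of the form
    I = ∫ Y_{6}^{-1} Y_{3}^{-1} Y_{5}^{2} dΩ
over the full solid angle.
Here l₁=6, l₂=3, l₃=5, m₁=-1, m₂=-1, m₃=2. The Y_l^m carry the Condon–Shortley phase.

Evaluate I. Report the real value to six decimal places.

Checks pass: Σm=0; 14 even; l₃=5∈[3,9].
(2·6+1)(2·3+1)(2·5+1) = 1001
Δ: 4! 8! 2! / 15! → 1/675675
sum: t=1:−1/8640 t=2:+1/2304 t=3:−1/8640 = 7/34560
3j²(6 3 5; 0 0 0) = Δ·Π!·Σ² = 7/429  (sign -1)
sum: t=0:+1/241920 t=1:−1/8640 t=2:+1/5760 = 1/16128
3j²(6 3 5; -1 -1 2) = Δ·Π!·Σ² = 5/1001  (sign -1)
combine: 4πI² = 1001·7/429·5/1001 = 35/429
take √, sign +1: I = 0.08057502

0.080575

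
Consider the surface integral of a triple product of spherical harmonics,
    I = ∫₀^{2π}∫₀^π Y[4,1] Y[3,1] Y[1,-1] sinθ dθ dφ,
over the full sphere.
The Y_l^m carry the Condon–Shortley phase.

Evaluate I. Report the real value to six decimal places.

0.000000

Σmᵢ = 1 ≠ 0, so the φ-integral vanishes; I = 0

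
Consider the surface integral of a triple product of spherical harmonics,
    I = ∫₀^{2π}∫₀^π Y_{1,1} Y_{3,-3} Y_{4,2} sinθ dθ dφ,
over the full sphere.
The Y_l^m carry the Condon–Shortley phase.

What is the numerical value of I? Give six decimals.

0.061558

Rules hold: Σm=0, L=8 even, 2≤4≤4.
N = 3·7·9 = 189
Δ = 0!·2!·6!/9! = 1/252
Racah Σ t=0..0: t=0:+1/36 = 1/36
⇒ 3j(1 3 4; 0 0 0)² = 4/63, sgn +1
Racah Σ t=0..0: t=0:+1/1440 = 1/1440
⇒ 3j(1 3 4; 1 -3 2)² = 1/252, sgn +1
4πI² = N·(3j₀)²·(3jₘ)² = 1/21
I = +1·√(0.047619/4π) = 0.06155813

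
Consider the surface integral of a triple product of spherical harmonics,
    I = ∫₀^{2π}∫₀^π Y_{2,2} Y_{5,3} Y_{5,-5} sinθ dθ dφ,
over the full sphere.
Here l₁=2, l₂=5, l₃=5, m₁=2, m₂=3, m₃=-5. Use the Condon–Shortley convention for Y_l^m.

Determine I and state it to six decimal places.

0.088588

m-sum 0 ✓  L=12 even ✓  3≤5≤7 ✓
Π(2lᵢ+1) = 5×11×11 = 605
triangle coeff Δ(2,5,5) = 1/38610
Σ_t [0,2]: t=0:+1/2880 t=1:−1/576 t=2:+1/2880 = -1/960
(3j)²=10/429 [(2 5 5; 0 0 0)], sign=+1
Σ_t [0,0]: t=0:+1/161280 = 1/161280
(3j)²=1/143 [(2 5 5; 2 3 -5)], sign=+1
⇒ 4πI² = 50/507
I = (+1)√(50/507/(4π)) = 0.08858824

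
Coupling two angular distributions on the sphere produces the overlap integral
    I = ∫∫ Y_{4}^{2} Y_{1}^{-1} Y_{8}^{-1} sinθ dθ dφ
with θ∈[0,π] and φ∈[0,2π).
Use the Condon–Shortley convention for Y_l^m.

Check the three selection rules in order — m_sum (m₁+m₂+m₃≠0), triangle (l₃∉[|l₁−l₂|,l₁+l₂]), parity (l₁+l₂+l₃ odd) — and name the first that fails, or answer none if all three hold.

triangle

Σmᵢ = 0  ✓
l₃∈[|l₁−l₂|,l₁+l₂]=[3,5], have l₃=8  ✗
Σlᵢ = 13 ⇒ odd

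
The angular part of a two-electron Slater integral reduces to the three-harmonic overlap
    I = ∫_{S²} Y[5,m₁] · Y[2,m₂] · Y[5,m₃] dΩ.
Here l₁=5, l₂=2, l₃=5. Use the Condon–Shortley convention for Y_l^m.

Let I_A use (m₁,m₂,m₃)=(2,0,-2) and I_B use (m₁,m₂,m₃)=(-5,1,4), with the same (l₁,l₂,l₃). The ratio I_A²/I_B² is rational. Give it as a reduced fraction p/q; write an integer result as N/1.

Shared (l₁,l₂,l₃)=(5,2,5): N and (l;000)² cancel in I_A²/I_B².
A: Δ = 2!·8!·2!/13! = 1/38610; Racah Σ t=0..2: t=0:+1/2880 t=1:−1/1440 t=2:+1/20160 = -1/3360; ⇒ 3j(5 2 5; 2 0 -2)² = 6/715, sgn +1
B: Δ = 2!·8!·2!/13! = 1/38610; Racah Σ t=2..2: t=2:+1/80640 = 1/80640; ⇒ 3j(5 2 5; -5 1 4)² = 9/286, sgn -1
I_A²/I_B² = (6/715)/(9/286) = 4/15

4/15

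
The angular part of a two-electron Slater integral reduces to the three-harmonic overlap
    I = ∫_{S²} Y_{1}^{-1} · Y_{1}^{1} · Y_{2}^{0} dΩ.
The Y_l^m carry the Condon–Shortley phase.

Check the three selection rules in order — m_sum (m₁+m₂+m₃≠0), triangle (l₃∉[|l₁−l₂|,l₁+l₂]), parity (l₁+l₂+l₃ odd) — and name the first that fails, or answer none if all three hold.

Σmᵢ = 0  ✓
l₃∈[|l₁−l₂|,l₁+l₂]=[0,2], have l₃=2  ✓
Σlᵢ = 4 ⇒ even  ✓

none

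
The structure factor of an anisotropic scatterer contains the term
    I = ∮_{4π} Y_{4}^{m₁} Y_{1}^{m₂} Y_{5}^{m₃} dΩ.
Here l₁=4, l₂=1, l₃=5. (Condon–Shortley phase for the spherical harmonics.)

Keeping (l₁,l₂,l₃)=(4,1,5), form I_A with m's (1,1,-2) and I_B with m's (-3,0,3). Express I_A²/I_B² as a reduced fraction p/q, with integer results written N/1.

21/16

l's match ⇒ only the (l;m) 3-j factors differ between A and B.
A: triangle coeff Δ(4,1,5) = 1/495; Σ_t [0,0]: t=0:+1/1440 = 1/1440; (3j)²=7/165 [(4 1 5; 1 1 -2)], sign=-1
B: triangle coeff Δ(4,1,5) = 1/495; Σ_t [0,0]: t=0:+1/5040 = 1/5040; (3j)²=16/495 [(4 1 5; -3 0 3)], sign=+1
I_A²/I_B² = (7/165)/(16/495) = 21/16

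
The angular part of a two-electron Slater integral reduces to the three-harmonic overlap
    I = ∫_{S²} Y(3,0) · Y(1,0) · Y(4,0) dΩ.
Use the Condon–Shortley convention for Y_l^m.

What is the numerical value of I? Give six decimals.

m-sum 0 ✓  L=8 even ✓  2≤4≤4 ✓
Π(2lᵢ+1) = 7×3×9 = 189
triangle coeff Δ(3,1,4) = 1/252
Σ_t [0,0]: t=0:+1/36 = 1/36
(3j)²=4/63 [(3 1 4; 0 0 0)], sign=+1
(m-triple is (0,0,0) — same symbol as above.)
⇒ 4πI² = 16/21
I = (+1)√(16/21/(4π)) = 0.24623252

0.246233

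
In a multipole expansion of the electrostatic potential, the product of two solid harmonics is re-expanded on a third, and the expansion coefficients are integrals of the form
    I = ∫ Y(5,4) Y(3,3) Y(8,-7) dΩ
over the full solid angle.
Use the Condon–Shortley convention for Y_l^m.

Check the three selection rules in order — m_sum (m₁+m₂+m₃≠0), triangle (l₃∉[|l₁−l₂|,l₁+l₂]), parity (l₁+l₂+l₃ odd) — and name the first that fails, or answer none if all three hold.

none

m₁+m₂+m₃ = 4 + 3 − 7 = 0  ✓
triangle: |5−3|=2 ≤ l₃=8 ≤ 5+3=8  ✓
parity: l₁+l₂+l₃ = 16 is even  ✓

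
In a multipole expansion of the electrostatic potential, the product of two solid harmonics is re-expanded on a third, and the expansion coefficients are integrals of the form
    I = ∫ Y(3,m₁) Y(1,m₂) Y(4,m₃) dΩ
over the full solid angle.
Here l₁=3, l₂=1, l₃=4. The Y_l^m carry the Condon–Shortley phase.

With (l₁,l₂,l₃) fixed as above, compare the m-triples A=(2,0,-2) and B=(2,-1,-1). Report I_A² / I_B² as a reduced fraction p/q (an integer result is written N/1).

l's match ⇒ only the (l;m) 3-j factors differ between A and B.
A: triangle coeff Δ(3,1,4) = 1/252; Σ_t [0,0]: t=0:+1/120 = 1/120; (3j)²=1/21 [(3 1 4; 2 0 -2)], sign=+1
B: triangle coeff Δ(3,1,4) = 1/252; Σ_t [0,0]: t=0:+1/240 = 1/240; (3j)²=1/84 [(3 1 4; 2 -1 -1)], sign=-1
I_A²/I_B² = (1/21)/(1/84) = 4/1

4/1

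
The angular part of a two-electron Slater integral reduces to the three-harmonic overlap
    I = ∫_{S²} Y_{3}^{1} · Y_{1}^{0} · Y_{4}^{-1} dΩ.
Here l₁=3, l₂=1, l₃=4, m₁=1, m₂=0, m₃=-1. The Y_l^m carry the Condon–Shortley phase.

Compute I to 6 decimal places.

-0.238414

m-sum 0 ✓  L=8 even ✓  2≤4≤4 ✓
Π(2lᵢ+1) = 7×3×9 = 189
triangle coeff Δ(3,1,4) = 1/252
Σ_t [0,0]: t=0:+1/36 = 1/36
(3j)²=4/63 [(3 1 4; 0 0 0)], sign=+1
Σ_t [0,0]: t=0:+1/48 = 1/48
(3j)²=5/84 [(3 1 4; 1 0 -1)], sign=-1
⇒ 4πI² = 5/7
I = (-1)√(5/7/(4π)) = -0.23841361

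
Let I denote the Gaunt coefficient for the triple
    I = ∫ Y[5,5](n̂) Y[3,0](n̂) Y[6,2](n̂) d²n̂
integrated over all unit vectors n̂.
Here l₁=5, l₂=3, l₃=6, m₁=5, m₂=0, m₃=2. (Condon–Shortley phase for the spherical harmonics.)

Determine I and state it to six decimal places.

0.000000

m-sum = 5 + 0 + 2 = 7 ≠ 0 ⇒ I = 0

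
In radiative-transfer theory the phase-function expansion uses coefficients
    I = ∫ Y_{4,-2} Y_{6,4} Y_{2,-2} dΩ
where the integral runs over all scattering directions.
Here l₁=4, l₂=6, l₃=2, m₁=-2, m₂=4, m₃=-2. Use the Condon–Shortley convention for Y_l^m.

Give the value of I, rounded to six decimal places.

Rules hold: Σm=0, L=12 even, 2≤2≤10.
N = 9·13·5 = 585
Δ = 8!·0!·4!/13! = 1/6435
Racah Σ t=4..4: t=4:+1/2304 = 1/2304
⇒ 3j(4 6 2; 0 0 0)² = 5/143, sgn +1
Racah Σ t=6..6: t=6:+1/34560 = 1/34560
⇒ 3j(4 6 2; -2 4 -2)² = 14/429, sgn +1
4πI² = N·(3j₀)²·(3jₘ)² = 1050/1573
I = +1·√(0.667514/4π) = 0.23047581

0.230476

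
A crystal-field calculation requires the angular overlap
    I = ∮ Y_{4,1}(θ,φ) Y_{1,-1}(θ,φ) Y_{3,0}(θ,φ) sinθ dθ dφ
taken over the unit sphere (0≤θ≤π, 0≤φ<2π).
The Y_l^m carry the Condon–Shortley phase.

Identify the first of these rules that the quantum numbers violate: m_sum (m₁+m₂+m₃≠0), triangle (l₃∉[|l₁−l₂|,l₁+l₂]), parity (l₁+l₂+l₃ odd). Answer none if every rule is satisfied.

none

m₁+m₂+m₃ = 1 − 1 + 0 = 0  ✓
triangle: |4−1|=3 ≤ l₃=3 ≤ 4+1=5  ✓
parity: l₁+l₂+l₃ = 8 is even  ✓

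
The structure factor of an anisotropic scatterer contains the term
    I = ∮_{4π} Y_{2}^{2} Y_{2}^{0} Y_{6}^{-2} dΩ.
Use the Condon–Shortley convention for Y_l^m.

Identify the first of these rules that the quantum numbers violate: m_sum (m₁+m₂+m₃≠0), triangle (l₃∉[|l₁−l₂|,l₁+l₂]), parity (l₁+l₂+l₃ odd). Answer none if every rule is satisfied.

triangle

azimuthal sum: 2 + 0 − 2 = 0  ✓
0 ≤ 6 ≤ 4 (triangle on l)  ✗
L = 2 + 2 + 6 = 10 (even)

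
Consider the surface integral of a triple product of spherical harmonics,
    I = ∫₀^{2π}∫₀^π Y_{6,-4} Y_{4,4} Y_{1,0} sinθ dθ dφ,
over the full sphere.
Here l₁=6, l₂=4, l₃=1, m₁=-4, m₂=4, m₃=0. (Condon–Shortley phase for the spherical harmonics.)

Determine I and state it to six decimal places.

|6−4|≤1≤6+4 violated ⇒ I = 0

0.000000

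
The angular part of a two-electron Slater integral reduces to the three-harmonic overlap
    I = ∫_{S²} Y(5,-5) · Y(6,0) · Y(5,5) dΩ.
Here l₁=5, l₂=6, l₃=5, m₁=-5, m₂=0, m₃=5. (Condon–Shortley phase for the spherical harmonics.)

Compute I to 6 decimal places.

0.046023

m-sum 0 ✓  L=16 even ✓  1≤5≤11 ✓
Π(2lᵢ+1) = 11×13×11 = 1573
triangle coeff Δ(5,6,5) = 1/28588560
Σ_t [1,5]: t=1:−1/345600 t=2:+1/13824 t=3:−1/5184 t=4:+1/13824 t=5:−1/345600 = -7/129600
(3j)²=80/7293 [(5 6 5; 0 0 0)], sign=+1
Σ_t [6,6]: t=6:+1/12441600 = 1/12441600
(3j)²=15/9724 [(5 6 5; -5 0 5)], sign=+1
⇒ 4πI² = 100/3757
I = (+1)√(100/3757/(4π)) = 0.04602295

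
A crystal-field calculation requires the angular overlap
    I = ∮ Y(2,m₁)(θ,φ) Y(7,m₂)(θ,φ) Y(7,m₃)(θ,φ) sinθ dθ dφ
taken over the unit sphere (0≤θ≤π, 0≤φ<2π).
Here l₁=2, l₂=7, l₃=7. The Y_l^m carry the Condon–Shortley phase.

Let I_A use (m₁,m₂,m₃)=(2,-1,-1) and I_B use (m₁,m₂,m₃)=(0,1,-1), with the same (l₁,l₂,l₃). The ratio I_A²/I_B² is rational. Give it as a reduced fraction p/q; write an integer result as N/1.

Shared (l₁,l₂,l₃)=(2,7,7): N and (l;000)² cancel in I_A²/I_B².
A: Δ = 2!·2!·12!/17! = 1/185640; Racah Σ t=0..0: t=0:+1/2073600 = 1/2073600; ⇒ 3j(2 7 7; 2 -1 -1)² = 28/1105, sgn +1
B: Δ = 2!·2!·12!/17! = 1/185640; Racah Σ t=0..2: t=0:+1/3870720 t=1:−1/604800 t=2:+1/2073600 = -53/58060800; ⇒ 3j(2 7 7; 0 1 -1)² = 2809/185640, sgn -1
I_A²/I_B² = (28/1105)/(2809/185640) = 4704/2809

4704/2809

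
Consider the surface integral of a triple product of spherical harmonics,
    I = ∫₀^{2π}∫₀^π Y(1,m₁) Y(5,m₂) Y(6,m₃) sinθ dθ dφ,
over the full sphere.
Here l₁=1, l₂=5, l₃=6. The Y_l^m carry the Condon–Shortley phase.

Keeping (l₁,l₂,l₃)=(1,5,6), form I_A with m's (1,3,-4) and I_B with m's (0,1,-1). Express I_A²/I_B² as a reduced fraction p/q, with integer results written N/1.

9/7

Shared (l₁,l₂,l₃)=(1,5,6): N and (l;000)² cancel in I_A²/I_B².
A: Δ = 0!·2!·10!/13! = 1/858; Racah Σ t=0..0: t=0:+1/161280 = 1/161280; ⇒ 3j(1 5 6; 1 3 -4)² = 15/286, sgn +1
B: Δ = 0!·2!·10!/13! = 1/858; Racah Σ t=0..0: t=0:+1/17280 = 1/17280; ⇒ 3j(1 5 6; 0 1 -1)² = 35/858, sgn -1
I_A²/I_B² = (15/286)/(35/858) = 9/7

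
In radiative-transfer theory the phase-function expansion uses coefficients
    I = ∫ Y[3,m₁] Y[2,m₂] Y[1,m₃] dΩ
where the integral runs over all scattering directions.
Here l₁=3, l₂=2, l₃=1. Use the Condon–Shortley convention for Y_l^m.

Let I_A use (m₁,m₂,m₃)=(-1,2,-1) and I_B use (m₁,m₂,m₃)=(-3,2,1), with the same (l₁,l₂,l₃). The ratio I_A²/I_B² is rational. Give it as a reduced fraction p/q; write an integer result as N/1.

1/15

Same 3,2,1: normalisation and zero-m 3j drop out of the ratio.
A: Δ: 4! 2! 0! / 7! → 1/105; sum: t=4:+1/48 = 1/48; 3j²(3 2 1; -1 2 -1) = Δ·Π!·Σ² = 1/105  (sign +1)
B: Δ: 4! 2! 0! / 7! → 1/105; sum: t=4:+1/48 = 1/48; 3j²(3 2 1; -3 2 1) = Δ·Π!·Σ² = 1/7  (sign +1)
I_A²/I_B² = (1/105)/(1/7) = 1/15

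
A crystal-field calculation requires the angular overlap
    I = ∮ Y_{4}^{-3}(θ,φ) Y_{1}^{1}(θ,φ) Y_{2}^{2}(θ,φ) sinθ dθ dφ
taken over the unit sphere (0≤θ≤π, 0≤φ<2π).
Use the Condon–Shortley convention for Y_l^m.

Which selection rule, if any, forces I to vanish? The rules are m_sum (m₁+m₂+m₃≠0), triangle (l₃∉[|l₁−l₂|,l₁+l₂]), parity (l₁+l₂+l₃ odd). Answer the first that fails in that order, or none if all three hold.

triangle

azimuthal sum: -3 + 1 + 2 = 0  ✓
3 ≤ 2 ≤ 5 (triangle on l)  ✗
L = 4 + 1 + 2 = 7 (odd)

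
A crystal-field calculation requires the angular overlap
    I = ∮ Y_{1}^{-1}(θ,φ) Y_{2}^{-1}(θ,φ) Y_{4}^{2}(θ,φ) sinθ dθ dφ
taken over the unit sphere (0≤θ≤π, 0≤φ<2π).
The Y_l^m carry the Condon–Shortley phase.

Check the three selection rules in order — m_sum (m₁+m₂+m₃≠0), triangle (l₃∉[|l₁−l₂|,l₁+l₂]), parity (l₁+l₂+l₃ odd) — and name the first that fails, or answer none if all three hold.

azimuthal sum: -1 − 1 + 2 = 0  ✓
1 ≤ 4 ≤ 3 (triangle on l)  ✗
L = 1 + 2 + 4 = 7 (odd)

triangle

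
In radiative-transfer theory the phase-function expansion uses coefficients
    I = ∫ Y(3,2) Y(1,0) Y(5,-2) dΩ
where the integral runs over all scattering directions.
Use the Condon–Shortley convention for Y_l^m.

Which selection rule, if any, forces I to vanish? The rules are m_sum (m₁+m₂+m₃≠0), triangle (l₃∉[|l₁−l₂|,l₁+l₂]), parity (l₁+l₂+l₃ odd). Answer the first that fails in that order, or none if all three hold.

azimuthal sum: 2 + 0 − 2 = 0  ✓
2 ≤ 5 ≤ 4 (triangle on l)  ✗
L = 3 + 1 + 5 = 9 (odd)

triangle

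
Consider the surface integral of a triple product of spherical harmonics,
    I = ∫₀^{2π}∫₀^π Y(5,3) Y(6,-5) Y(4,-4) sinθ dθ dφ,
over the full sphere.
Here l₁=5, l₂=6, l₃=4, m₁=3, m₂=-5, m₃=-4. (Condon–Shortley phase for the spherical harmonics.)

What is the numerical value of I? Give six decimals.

m-sum = 3 − 5 − 4 = -6 ≠ 0 ⇒ I = 0

0.000000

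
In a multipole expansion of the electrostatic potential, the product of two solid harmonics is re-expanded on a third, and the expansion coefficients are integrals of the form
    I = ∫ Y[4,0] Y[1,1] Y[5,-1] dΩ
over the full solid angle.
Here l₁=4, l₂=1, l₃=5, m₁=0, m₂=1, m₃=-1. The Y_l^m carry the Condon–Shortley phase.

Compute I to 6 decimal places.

-0.190188

Checks pass: Σm=0; 10 even; l₃=5∈[3,5].
(2·4+1)(2·1+1)(2·5+1) = 297
Δ: 0! 8! 2! / 11! → 1/495
sum: t=0:+1/576 = 1/576
3j²(4 1 5; 0 0 0) = Δ·Π!·Σ² = 5/99  (sign -1)
sum: t=0:+1/1152 = 1/1152
3j²(4 1 5; 0 1 -1) = Δ·Π!·Σ² = 1/33  (sign +1)
combine: 4πI² = 297·5/99·1/33 = 5/11
take √, sign -1: I = -0.19018827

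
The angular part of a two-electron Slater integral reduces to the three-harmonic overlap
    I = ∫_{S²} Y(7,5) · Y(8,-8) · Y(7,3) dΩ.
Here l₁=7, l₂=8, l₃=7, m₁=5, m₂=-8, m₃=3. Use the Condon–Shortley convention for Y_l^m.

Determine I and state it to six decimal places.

m-sum 0 ✓  L=22 even ✓  1≤7≤15 ✓
Π(2lᵢ+1) = 15×17×15 = 3825
triangle coeff Δ(7,8,7) = 1/22086194130
Σ_t [1,7]: t=1:−1/18289152000 t=2:+1/248832000 t=3:−1/24883200 t=4:+1/11943936 t=5:−1/24883200 t=6:+1/248832000 t=7:−1/18289152000 = 11/975421440
(3j)²=1750/289731 [(7 8 7; 0 0 0)], sign=-1
Σ_t [0,0]: t=0:+1/78033715200 = 1/78033715200
(3j)²=675/52003 [(7 8 7; 5 -8 3)], sign=+1
⇒ 4πI² = 12656250/42204149
I = (-1)√(12656250/42204149/(4π)) = -0.15447920

-0.154479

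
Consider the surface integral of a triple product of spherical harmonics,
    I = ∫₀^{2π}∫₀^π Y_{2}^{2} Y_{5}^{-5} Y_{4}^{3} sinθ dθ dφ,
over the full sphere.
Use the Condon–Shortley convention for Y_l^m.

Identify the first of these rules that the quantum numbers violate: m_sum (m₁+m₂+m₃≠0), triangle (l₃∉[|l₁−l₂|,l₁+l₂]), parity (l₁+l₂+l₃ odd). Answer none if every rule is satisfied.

parity

Σmᵢ = 0  ✓
l₃∈[|l₁−l₂|,l₁+l₂]=[3,7], have l₃=4  ✓
Σlᵢ = 11 ⇒ odd  ✗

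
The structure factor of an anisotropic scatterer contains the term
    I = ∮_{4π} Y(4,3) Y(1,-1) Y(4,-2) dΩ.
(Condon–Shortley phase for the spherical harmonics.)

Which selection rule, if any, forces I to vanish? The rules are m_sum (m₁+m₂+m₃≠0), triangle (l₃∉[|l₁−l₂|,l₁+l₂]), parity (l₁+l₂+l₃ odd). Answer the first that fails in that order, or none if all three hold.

parity

azimuthal sum: 3 − 1 − 2 = 0  ✓
3 ≤ 4 ≤ 5 (triangle on l)  ✓
L = 4 + 1 + 4 = 9 (odd)  ✗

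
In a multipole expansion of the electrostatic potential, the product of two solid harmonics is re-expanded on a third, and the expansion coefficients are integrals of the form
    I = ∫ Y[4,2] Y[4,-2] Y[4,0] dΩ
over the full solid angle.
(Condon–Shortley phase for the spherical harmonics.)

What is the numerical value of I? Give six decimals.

-0.083698

m-sum 0 ✓  L=12 even ✓  0≤4≤8 ✓
Π(2lᵢ+1) = 9×9×9 = 729
triangle coeff Δ(4,4,4) = 1/450450
Σ_t [0,4]: t=0:+1/13824 t=1:−1/216 t=2:+1/64 t=3:−1/216 t=4:+1/13824 = 5/768
(3j)²=18/1001 [(4 4 4; 0 0 0)], sign=+1
Σ_t [0,2]: t=0:+1/384 t=1:−1/216 t=2:+1/2304 = -11/6912
(3j)²=11/1638 [(4 4 4; 2 -2 0)], sign=-1
⇒ 4πI² = 729/8281
I = (-1)√(729/8281/(4π)) = -0.08369845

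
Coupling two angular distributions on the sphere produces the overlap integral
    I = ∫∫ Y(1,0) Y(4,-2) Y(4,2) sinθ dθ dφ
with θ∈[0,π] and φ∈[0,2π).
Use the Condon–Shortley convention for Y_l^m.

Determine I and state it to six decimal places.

Σlᵢ=9 odd — θ-integrand is odd under cosθ→−cosθ; I=0

0.000000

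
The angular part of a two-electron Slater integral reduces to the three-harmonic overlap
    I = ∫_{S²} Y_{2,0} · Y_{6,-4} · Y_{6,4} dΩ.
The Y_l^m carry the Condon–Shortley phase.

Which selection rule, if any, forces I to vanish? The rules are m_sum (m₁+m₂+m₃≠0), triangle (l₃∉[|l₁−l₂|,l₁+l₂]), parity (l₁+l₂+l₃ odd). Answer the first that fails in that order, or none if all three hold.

Σmᵢ = 0  ✓
l₃∈[|l₁−l₂|,l₁+l₂]=[4,8], have l₃=6  ✓
Σlᵢ = 14 ⇒ even  ✓

none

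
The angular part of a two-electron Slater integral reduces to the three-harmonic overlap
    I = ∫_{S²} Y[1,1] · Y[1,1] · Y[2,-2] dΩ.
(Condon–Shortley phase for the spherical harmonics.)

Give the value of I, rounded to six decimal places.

0.309019

Rules hold: Σm=0, L=4 even, 0≤2≤2.
N = 3·3·5 = 45
Δ = 0!·2!·2!/5! = 1/30
Racah Σ t=0..0: t=0:+1/1 = 1/1
⇒ 3j(1 1 2; 0 0 0)² = 2/15, sgn +1
Racah Σ t=0..0: t=0:+1/4 = 1/4
⇒ 3j(1 1 2; 1 1 -2)² = 1/5, sgn +1
4πI² = N·(3j₀)²·(3jₘ)² = 6/5
I = +1·√(1.2/4π) = 0.30901936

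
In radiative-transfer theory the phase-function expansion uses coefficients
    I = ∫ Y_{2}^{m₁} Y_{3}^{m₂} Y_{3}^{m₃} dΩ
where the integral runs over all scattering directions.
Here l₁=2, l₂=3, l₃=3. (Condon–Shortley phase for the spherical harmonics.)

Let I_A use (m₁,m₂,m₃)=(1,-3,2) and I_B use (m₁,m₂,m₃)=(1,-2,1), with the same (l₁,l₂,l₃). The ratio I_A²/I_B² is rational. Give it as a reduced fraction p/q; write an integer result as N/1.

5/3

Shared (l₁,l₂,l₃)=(2,3,3): N and (l;000)² cancel in I_A²/I_B².
A: Δ = 2!·2!·4!/9! = 1/3780; Racah Σ t=0..0: t=0:+1/48 = 1/48; ⇒ 3j(2 3 3; 1 -3 2)² = 5/84, sgn -1
B: Δ = 2!·2!·4!/9! = 1/3780; Racah Σ t=0..1: t=0:+1/12 t=1:−1/48 = 1/16; ⇒ 3j(2 3 3; 1 -2 1)² = 1/28, sgn +1
I_A²/I_B² = (5/84)/(1/28) = 5/3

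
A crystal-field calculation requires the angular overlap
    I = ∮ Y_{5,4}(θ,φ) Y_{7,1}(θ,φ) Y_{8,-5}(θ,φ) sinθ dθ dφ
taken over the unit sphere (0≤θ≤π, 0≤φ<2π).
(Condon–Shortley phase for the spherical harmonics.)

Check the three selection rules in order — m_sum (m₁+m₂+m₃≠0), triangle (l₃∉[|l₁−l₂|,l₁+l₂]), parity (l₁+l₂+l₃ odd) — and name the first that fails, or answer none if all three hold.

none

m₁+m₂+m₃ = 4 + 1 − 5 = 0  ✓
triangle: |5−7|=2 ≤ l₃=8 ≤ 5+7=12  ✓
parity: l₁+l₂+l₃ = 20 is even  ✓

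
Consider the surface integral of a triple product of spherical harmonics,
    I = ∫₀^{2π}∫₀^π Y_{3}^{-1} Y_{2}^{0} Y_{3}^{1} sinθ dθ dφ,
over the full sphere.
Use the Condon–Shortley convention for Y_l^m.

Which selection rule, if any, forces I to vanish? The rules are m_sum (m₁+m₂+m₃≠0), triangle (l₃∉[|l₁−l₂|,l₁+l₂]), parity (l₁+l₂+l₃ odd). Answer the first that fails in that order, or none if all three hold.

none

Σmᵢ = 0  ✓
l₃∈[|l₁−l₂|,l₁+l₂]=[1,5], have l₃=3  ✓
Σlᵢ = 8 ⇒ even  ✓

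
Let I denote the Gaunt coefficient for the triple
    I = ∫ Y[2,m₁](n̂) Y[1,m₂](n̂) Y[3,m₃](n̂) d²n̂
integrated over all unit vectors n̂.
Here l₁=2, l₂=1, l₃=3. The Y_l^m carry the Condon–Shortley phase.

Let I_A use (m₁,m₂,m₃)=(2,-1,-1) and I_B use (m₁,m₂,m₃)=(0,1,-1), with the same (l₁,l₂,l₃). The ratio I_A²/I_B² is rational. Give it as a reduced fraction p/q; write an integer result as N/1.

1/6

Same 2,1,3: normalisation and zero-m 3j drop out of the ratio.
A: Δ: 0! 4! 2! / 7! → 1/105; sum: t=0:+1/48 = 1/48; 3j²(2 1 3; 2 -1 -1) = Δ·Π!·Σ² = 1/105  (sign +1)
B: Δ: 0! 4! 2! / 7! → 1/105; sum: t=0:+1/8 = 1/8; 3j²(2 1 3; 0 1 -1) = Δ·Π!·Σ² = 2/35  (sign +1)
I_A²/I_B² = (1/105)/(2/35) = 1/6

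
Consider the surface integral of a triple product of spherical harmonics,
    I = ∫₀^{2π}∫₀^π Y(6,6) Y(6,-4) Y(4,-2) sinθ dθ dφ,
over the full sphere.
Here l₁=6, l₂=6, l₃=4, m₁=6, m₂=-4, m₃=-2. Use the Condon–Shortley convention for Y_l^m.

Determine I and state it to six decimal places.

m-sum 0 ✓  L=16 even ✓  0≤4≤12 ✓
Π(2lᵢ+1) = 13×13×9 = 1521
triangle coeff Δ(6,6,4) = 1/15315300
Σ_t [2,6]: t=2:+1/829440 t=3:−1/25920 t=4:+1/9216 t=5:−1/25920 t=6:+1/829440 = 7/207360
(3j)²=28/2431 [(6 6 4; 0 0 0)], sign=+1
Σ_t [0,0]: t=0:+1/3870720 = 1/3870720
(3j)²=135/6188 [(6 6 4; 6 -4 -2)], sign=+1
⇒ 4πI² = 1215/3179
I = (+1)√(1215/3179/(4π)) = 0.17439657

0.174397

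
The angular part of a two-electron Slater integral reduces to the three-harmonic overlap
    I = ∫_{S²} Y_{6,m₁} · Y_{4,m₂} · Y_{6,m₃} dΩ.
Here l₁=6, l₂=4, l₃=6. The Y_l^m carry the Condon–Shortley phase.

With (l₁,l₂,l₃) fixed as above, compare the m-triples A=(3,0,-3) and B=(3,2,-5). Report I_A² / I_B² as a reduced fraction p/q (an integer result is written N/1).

27/88

Same 6,4,6: normalisation and zero-m 3j drop out of the ratio.
A: Δ: 4! 8! 4! / 17! → 1/15315300; sum: t=0:+1/414720 t=1:−1/51840 t=2:+1/80640 t=3:−1/1451520 = -1/193536; 3j²(6 4 6; 3 0 -3) = Δ·Π!·Σ² = 81/17017  (sign +1)
B: Δ: 4! 8! 4! / 17! → 1/15315300; sum: t=2:+1/483840 t=3:−1/1451520 = 1/725760; 3j²(6 4 6; 3 2 -5) = Δ·Π!·Σ² = 24/1547  (sign -1)
I_A²/I_B² = (81/17017)/(24/1547) = 27/88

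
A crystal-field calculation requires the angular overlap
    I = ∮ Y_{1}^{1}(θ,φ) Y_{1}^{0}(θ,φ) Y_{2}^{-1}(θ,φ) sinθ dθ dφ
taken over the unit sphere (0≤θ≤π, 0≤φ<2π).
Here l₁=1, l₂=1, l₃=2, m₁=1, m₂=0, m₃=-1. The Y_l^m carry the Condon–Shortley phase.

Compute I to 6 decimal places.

Rules hold: Σm=0, L=4 even, 0≤2≤2.
N = 3·3·5 = 45
Δ = 0!·2!·2!/5! = 1/30
Racah Σ t=0..0: t=0:+1/1 = 1/1
⇒ 3j(1 1 2; 0 0 0)² = 2/15, sgn +1
Racah Σ t=0..0: t=0:+1/2 = 1/2
⇒ 3j(1 1 2; 1 0 -1)² = 1/10, sgn -1
4πI² = N·(3j₀)²·(3jₘ)² = 3/5
I = -1·√(0.6/4π) = -0.21850969

-0.218510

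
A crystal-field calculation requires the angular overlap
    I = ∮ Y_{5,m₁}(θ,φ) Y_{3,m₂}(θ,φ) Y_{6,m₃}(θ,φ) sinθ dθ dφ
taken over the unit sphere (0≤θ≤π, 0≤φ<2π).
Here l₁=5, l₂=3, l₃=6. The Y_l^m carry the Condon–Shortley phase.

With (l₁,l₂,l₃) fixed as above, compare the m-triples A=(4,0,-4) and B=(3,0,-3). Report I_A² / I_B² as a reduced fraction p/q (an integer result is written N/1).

l's match ⇒ only the (l;m) 3-j factors differ between A and B.
A: triangle coeff Δ(5,3,6) = 1/675675; Σ_t [0,1]: t=0:+1/60480 t=1:−1/161280 = 1/96768; (3j)²=15/1001 [(5 3 6; 4 0 -4)], sign=+1
B: triangle coeff Δ(5,3,6) = 1/675675; Σ_t [0,2]: t=0:+1/17280 t=1:−1/20160 t=2:+1/483840 = 1/96768; (3j)²=1/1001 [(5 3 6; 3 0 -3)], sign=-1
I_A²/I_B² = (15/1001)/(1/1001) = 15/1

15/1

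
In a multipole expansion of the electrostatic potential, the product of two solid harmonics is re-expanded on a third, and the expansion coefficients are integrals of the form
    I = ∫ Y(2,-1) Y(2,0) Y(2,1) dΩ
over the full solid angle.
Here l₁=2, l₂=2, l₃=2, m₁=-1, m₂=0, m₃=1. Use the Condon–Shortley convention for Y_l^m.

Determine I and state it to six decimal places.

Rules hold: Σm=0, L=6 even, 0≤2≤4.
N = 5·5·5 = 125
Δ = 2!·2!·2!/7! = 1/630
Racah Σ t=0..2: t=0:+1/8 t=1:−1/1 t=2:+1/8 = -3/4
⇒ 3j(2 2 2; 0 0 0)² = 2/35, sgn -1
Racah Σ t=1..2: t=1:−1/2 t=2:+1/4 = -1/4
⇒ 3j(2 2 2; -1 0 1)² = 1/70, sgn +1
4πI² = N·(3j₀)²·(3jₘ)² = 5/49
I = -1·√(0.102041/4π) = -0.09011188

-0.090112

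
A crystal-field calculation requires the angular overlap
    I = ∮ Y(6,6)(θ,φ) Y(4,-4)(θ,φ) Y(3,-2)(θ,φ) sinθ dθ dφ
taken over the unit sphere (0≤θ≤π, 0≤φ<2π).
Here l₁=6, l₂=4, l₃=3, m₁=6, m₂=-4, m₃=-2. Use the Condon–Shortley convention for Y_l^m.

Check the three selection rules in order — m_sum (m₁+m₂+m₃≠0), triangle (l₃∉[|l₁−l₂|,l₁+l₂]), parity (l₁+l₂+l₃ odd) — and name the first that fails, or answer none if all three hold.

Σmᵢ = 0  ✓
l₃∈[|l₁−l₂|,l₁+l₂]=[2,10], have l₃=3  ✓
Σlᵢ = 13 ⇒ odd  ✗

parity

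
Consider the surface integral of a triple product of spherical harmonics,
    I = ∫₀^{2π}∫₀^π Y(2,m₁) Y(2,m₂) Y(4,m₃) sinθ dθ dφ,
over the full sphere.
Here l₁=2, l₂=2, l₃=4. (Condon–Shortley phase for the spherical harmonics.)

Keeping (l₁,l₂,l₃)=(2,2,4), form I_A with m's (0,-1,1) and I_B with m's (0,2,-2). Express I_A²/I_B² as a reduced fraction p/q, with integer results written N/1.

Same 2,2,4: normalisation and zero-m 3j drop out of the ratio.
A: Δ: 0! 4! 4! / 9! → 1/630; sum: t=0:+1/24 = 1/24; 3j²(2 2 4; 0 -1 1) = Δ·Π!·Σ² = 1/21  (sign -1)
B: Δ: 0! 4! 4! / 9! → 1/630; sum: t=0:+1/96 = 1/96; 3j²(2 2 4; 0 2 -2) = Δ·Π!·Σ² = 1/42  (sign +1)
I_A²/I_B² = (1/21)/(1/42) = 2/1

2/1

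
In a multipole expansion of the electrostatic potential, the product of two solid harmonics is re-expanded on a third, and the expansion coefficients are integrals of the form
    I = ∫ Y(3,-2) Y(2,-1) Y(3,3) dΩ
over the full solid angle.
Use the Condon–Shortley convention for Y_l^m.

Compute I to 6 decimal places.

-0.210261

Checks pass: Σm=0; 8 even; l₃=3∈[1,5].
(2·3+1)(2·2+1)(2·3+1) = 245
Δ: 2! 4! 2! / 9! → 1/3780
sum: t=0:+1/24 t=1:−1/4 t=2:+1/24 = -1/6
3j²(3 2 3; 0 0 0) = Δ·Π!·Σ² = 4/105  (sign +1)
sum: t=1:−1/48 = -1/48
3j²(3 2 3; -2 -1 3) = Δ·Π!·Σ² = 5/84  (sign -1)
combine: 4πI² = 245·4/105·5/84 = 5/9
take √, sign -1: I = -0.21026104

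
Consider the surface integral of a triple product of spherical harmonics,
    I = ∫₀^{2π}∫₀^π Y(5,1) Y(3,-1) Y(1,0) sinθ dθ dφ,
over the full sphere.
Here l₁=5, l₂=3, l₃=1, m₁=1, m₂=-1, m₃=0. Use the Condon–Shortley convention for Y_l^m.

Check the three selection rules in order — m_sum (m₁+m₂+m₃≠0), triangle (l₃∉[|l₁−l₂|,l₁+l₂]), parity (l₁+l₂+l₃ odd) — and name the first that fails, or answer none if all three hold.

triangle

Σmᵢ = 0  ✓
l₃∈[|l₁−l₂|,l₁+l₂]=[2,8], have l₃=1  ✗
Σlᵢ = 9 ⇒ odd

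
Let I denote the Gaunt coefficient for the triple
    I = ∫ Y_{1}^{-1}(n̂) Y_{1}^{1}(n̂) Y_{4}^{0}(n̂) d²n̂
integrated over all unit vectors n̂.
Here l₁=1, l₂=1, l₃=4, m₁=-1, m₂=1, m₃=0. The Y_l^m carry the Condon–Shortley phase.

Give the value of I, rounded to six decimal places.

l₃=4 ∉ [0,2] — triangle fails ⇒ I = 0

0.000000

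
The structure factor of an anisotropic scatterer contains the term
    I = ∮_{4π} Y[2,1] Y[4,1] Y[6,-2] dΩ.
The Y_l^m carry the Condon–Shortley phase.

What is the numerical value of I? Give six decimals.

0.238034

Checks pass: Σm=0; 12 even; l₃=6∈[2,6].
(2·2+1)(2·4+1)(2·6+1) = 585
Δ: 0! 4! 8! / 13! → 1/6435
sum: t=0:+1/2304 = 1/2304
3j²(2 4 6; 0 0 0) = Δ·Π!·Σ² = 5/143  (sign +1)
sum: t=0:+1/4320 = 1/4320
3j²(2 4 6; 1 1 -2) = Δ·Π!·Σ² = 224/6435  (sign +1)
combine: 4πI² = 585·5/143·224/6435 = 1120/1573
take √, sign +1: I = 0.23803440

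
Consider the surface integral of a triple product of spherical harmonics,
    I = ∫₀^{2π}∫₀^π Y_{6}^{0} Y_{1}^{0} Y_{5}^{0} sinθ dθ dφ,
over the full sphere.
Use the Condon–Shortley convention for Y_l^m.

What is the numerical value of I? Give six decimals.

Rules hold: Σm=0, L=12 even, 5≤5≤7.
N = 13·3·11 = 429
Δ = 2!·10!·0!/13! = 1/858
Racah Σ t=1..1: t=1:−1/14400 = -1/14400
⇒ 3j(6 1 5; 0 0 0)² = 6/143, sgn +1
(m-triple is (0,0,0) — same symbol as above.)
4πI² = N·(3j₀)²·(3jₘ)² = 108/143
I = +1·√(0.755245/4π) = 0.24515397

0.245154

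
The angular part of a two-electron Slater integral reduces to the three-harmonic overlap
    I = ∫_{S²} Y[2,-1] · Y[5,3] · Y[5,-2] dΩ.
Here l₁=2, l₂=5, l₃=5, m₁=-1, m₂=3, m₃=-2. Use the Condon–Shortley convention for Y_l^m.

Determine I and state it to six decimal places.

m-sum 0 ✓  L=12 even ✓  3≤5≤7 ✓
Π(2lᵢ+1) = 5×11×11 = 605
triangle coeff Δ(2,5,5) = 1/38610
Σ_t [0,2]: t=0:+1/2880 t=1:−1/576 t=2:+1/2880 = -1/960
(3j)²=10/429 [(2 5 5; 0 0 0)], sign=+1
Σ_t [1,2]: t=1:−1/10080 t=2:+1/2880 = 1/4032
(3j)²=10/429 [(2 5 5; -1 3 -2)], sign=-1
⇒ 4πI² = 500/1521
I = (-1)√(500/1521/(4π)) = -0.16173926

-0.161739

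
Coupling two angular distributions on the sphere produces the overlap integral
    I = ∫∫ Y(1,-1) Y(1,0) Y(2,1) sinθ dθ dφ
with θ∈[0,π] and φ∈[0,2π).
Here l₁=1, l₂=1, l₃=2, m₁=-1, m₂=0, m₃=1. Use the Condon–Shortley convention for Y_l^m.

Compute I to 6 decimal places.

-0.218510

Checks pass: Σm=0; 4 even; l₃=2∈[0,2].
(2·1+1)(2·1+1)(2·2+1) = 45
Δ: 0! 2! 2! / 5! → 1/30
sum: t=0:+1/1 = 1/1
3j²(1 1 2; 0 0 0) = Δ·Π!·Σ² = 2/15  (sign +1)
sum: t=0:+1/2 = 1/2
3j²(1 1 2; -1 0 1) = Δ·Π!·Σ² = 1/10  (sign -1)
combine: 4πI² = 45·2/15·1/10 = 3/5
take √, sign -1: I = -0.21850969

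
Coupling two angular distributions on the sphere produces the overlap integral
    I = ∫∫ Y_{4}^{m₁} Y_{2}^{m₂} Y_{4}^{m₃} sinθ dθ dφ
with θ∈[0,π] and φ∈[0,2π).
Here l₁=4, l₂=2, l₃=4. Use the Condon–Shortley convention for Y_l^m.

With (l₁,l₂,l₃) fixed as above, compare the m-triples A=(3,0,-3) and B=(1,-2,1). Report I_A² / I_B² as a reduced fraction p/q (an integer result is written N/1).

49/600

l's match ⇒ only the (l;m) 3-j factors differ between A and B.
A: triangle coeff Δ(4,2,4) = 1/13860; Σ_t [0,1]: t=0:+1/480 t=1:−1/720 = 1/1440; (3j)²=7/1980 [(4 2 4; 3 0 -3)], sign=-1
B: triangle coeff Δ(4,2,4) = 1/13860; Σ_t [0,0]: t=0:+1/144 = 1/144; (3j)²=10/231 [(4 2 4; 1 -2 1)], sign=-1
I_A²/I_B² = (7/1980)/(10/231) = 49/600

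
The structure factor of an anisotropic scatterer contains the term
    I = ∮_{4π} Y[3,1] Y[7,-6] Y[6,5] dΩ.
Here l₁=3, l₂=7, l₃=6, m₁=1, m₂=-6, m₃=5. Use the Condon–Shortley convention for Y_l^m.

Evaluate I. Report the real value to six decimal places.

-0.034007

Rules hold: Σm=0, L=16 even, 4≤6≤10.
N = 7·15·13 = 1365
Δ = 4!·2!·10!/17! = 1/2042040
Racah Σ t=1..3: t=1:−1/207360 t=2:+1/57600 t=3:−1/207360 = 1/129600
⇒ 3j(3 7 6; 0 0 0)² = 168/12155, sgn +1
Racah Σ t=0..1: t=0:+1/17418240 t=1:−1/21772800 = 1/87091200
⇒ 3j(3 7 6; 1 -6 5)² = 11/14280, sgn -1
4πI² = N·(3j₀)²·(3jₘ)² = 21/1445
I = -1·√(0.0145329/4π) = -0.03400719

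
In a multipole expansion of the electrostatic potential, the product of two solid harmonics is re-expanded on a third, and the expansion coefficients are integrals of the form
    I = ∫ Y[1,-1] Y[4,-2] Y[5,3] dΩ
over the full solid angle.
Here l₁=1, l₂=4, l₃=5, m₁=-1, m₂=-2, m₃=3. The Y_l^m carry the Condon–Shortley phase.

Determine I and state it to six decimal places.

m-sum 0 ✓  L=10 even ✓  3≤5≤5 ✓
Π(2lᵢ+1) = 3×9×11 = 297
triangle coeff Δ(1,4,5) = 1/495
Σ_t [0,0]: t=0:+1/576 = 1/576
(3j)²=5/99 [(1 4 5; 0 0 0)], sign=-1
Σ_t [0,0]: t=0:+1/2880 = 1/2880
(3j)²=28/495 [(1 4 5; -1 -2 3)], sign=+1
⇒ 4πI² = 28/33
I = (-1)√(28/33/(4π)) = -0.25984664

-0.259847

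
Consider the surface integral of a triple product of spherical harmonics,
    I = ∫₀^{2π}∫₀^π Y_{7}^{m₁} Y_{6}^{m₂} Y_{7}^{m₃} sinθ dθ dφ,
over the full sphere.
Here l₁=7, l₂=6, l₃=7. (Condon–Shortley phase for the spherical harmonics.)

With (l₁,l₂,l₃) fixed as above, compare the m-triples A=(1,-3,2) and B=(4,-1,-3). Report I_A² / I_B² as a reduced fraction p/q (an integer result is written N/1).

l's match ⇒ only the (l;m) 3-j factors differ between A and B.
A: triangle coeff Δ(7,6,7) = 1/2444321880; Σ_t [0,3]: t=0:+1/37324800 t=1:−1/4147200 t=2:+1/3317760 t=3:−1/18662400 = 1/29859840; (3j)²=175/138567 [(7 6 7; 1 -3 2)], sign=-1
B: triangle coeff Δ(7,6,7) = 1/2444321880; Σ_t [0,3]: t=0:+1/62208000 t=1:−1/8294400 t=2:+1/8709120 t=3:−1/69672960 = -1/248832000; (3j)²=7/83980 [(7 6 7; 4 -1 -3)], sign=-1
I_A²/I_B² = (175/138567)/(7/83980) = 500/33

500/33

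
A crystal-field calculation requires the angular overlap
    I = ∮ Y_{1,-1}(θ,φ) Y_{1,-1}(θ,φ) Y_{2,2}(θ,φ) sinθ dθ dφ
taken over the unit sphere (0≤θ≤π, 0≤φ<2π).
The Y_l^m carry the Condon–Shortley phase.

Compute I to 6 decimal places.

0.309019

Rules hold: Σm=0, L=4 even, 0≤2≤2.
N = 3·3·5 = 45
Δ = 0!·2!·2!/5! = 1/30
Racah Σ t=0..0: t=0:+1/1 = 1/1
⇒ 3j(1 1 2; 0 0 0)² = 2/15, sgn +1
Racah Σ t=0..0: t=0:+1/4 = 1/4
⇒ 3j(1 1 2; -1 -1 2)² = 1/5, sgn +1
4πI² = N·(3j₀)²·(3jₘ)² = 6/5
I = +1·√(1.2/4π) = 0.30901936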